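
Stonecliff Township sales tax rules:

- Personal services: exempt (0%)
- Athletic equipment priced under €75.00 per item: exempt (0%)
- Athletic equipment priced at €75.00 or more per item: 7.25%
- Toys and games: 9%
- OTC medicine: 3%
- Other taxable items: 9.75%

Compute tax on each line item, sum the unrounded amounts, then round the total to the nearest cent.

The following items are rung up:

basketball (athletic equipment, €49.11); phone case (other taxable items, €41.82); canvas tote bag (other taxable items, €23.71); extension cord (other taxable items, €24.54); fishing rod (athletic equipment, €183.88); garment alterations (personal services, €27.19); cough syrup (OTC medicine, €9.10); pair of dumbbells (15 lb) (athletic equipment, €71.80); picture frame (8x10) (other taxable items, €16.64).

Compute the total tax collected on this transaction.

€24.01

Basketball €49.11: athletic equipment, under €75.00 → 0% → €0.00
Phone case €41.82: other taxable items → 9.75% → €4.07745
Canvas tote bag €23.71: other taxable items → 9.75% → €2.311725
Extension cord €24.54: other taxable items → 9.75% → €2.39265
Fishing rod €183.88: athletic equipment, €75.00 or more → 7.25% → €13.3313
Garment alterations €27.19: personal services → 0% → €0.00
Cough syrup €9.10: OTC medicine → 3% → €0.273
Pair of dumbbells (15 lb) €71.80: athletic equipment, under €75.00 → 0% → €0.00
Picture frame (8x10) €16.64: other taxable items → 9.75% → €1.6224
Unrounded tax sum = €24.008525 → €24.01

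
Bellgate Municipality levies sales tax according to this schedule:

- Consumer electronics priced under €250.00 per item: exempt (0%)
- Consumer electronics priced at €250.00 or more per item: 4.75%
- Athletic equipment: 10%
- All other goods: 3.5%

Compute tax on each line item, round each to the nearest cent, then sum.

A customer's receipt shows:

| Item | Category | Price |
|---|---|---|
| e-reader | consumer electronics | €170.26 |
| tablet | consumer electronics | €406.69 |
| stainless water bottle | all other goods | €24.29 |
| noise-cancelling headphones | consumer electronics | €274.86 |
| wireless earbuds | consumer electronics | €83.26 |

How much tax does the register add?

E-reader €170.26: consumer electronics, under €250.00 → 0% → €0.00
Tablet €406.69: consumer electronics, €250.00 or more → 4.75% → €19.32
Stainless water bottle €24.29: all other goods → 3.5% → €0.85
Noise-cancelling headphones €274.86: consumer electronics, €250.00 or more → 4.75% → €13.06
Wireless earbuds €83.26: consumer electronics, under €250.00 → 0% → €0.00
Total tax = €19.32 + €0.85 + €13.06 = €33.23

€33.23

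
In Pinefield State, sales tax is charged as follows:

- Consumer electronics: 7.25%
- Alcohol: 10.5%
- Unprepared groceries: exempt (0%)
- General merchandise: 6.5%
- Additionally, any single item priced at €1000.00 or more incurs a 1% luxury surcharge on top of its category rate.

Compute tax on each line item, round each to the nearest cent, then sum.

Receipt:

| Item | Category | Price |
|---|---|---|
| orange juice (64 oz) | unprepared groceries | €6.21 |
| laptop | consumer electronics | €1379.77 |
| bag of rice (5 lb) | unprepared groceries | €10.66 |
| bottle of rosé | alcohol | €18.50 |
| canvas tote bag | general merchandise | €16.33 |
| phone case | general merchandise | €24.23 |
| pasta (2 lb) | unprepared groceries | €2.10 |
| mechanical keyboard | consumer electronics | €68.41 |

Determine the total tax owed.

€123.36

Orange juice (64 oz) €6.21: unprepared groceries → 0% → €0.00
Laptop €1379.77: consumer electronics → 7.25% + 1% surcharge = 8.25% → €113.83
Bag of rice (5 lb) €10.66: unprepared groceries → 0% → €0.00
Bottle of rosé €18.50: alcohol → 10.5% → €1.94
Canvas tote bag €16.33: general merchandise → 6.5% → €1.06
Phone case €24.23: general merchandise → 6.5% → €1.57
Pasta (2 lb) €2.10: unprepared groceries → 0% → €0.00
Mechanical keyboard €68.41: consumer electronics → 7.25% → €4.96
Total tax = €113.83 + €1.94 + €1.06 + €1.57 + €4.96 = €123.36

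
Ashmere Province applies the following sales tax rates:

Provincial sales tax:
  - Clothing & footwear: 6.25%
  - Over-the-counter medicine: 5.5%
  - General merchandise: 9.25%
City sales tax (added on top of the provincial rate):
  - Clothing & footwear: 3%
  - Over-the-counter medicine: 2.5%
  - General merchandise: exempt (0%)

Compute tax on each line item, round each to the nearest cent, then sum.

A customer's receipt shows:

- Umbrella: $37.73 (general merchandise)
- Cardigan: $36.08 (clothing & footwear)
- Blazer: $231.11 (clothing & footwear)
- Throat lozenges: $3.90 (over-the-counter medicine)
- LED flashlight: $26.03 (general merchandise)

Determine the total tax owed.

Umbrella $37.73: general merchandise → 9.25% + 0% city = 9.25% → $3.49
Cardigan $36.08: clothing & footwear → 6.25% + 3% city = 9.25% → $3.34
Blazer $231.11: clothing & footwear → 6.25% + 3% city = 9.25% → $21.38
Throat lozenges $3.90: over-the-counter medicine → 5.5% + 2.5% city = 8% → $0.31
LED flashlight $26.03: general merchandise → 9.25% + 0% city = 9.25% → $2.41
Total tax = $3.49 + $3.34 + $21.38 + $0.31 + $2.41 = $30.93

$30.93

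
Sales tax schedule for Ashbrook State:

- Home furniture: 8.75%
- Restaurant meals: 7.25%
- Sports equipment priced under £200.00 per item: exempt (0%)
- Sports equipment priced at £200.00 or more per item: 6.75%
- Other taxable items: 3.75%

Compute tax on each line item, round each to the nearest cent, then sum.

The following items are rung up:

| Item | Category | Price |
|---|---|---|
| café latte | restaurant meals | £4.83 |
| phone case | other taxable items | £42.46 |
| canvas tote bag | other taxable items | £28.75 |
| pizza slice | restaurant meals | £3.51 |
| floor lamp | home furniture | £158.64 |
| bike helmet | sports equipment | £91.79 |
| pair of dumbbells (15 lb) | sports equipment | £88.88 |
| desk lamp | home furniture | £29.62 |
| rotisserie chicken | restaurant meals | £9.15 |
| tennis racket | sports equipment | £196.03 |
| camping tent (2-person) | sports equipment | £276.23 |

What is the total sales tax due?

£39.05

Café latte £4.83: restaurant meals → 7.25% → £0.35
Phone case £42.46: other taxable items → 3.75% → £1.59
Canvas tote bag £28.75: other taxable items → 3.75% → £1.08
Pizza slice £3.51: restaurant meals → 7.25% → £0.25
Floor lamp £158.64: home furniture → 8.75% → £13.88
Bike helmet £91.79: sports equipment, under £200.00 → 0% → £0.00
Pair of dumbbells (15 lb) £88.88: sports equipment, under £200.00 → 0% → £0.00
Desk lamp £29.62: home furniture → 8.75% → £2.59
Rotisserie chicken £9.15: restaurant meals → 7.25% → £0.66
Tennis racket £196.03: sports equipment, under £200.00 → 0% → £0.00
Camping tent (2-person) £276.23: sports equipment, £200.00 or more → 6.75% → £18.65
Total tax = £0.35 + £1.59 + £1.08 + £0.25 + £13.88 + £2.59 + £0.66 + £18.65 = £39.05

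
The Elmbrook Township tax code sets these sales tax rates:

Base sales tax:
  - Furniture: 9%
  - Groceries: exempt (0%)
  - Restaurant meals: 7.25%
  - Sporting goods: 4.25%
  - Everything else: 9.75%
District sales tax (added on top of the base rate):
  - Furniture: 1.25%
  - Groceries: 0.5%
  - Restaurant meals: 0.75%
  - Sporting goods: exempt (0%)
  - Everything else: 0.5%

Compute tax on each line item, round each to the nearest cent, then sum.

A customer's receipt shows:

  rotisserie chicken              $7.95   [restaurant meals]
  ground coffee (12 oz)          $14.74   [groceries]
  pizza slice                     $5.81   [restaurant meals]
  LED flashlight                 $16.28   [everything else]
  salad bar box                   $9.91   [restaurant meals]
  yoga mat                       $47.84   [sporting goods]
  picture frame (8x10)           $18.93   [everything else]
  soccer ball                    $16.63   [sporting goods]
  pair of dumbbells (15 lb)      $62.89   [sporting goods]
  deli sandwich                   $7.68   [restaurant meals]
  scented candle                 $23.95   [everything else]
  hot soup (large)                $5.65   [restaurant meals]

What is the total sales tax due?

Rotisserie chicken $7.95: restaurant meals → 7.25% + 0.75% district = 8% → $0.64
Ground coffee (12 oz) $14.74: groceries → 0% + 0.5% district = 0.5% → $0.07
Pizza slice $5.81: restaurant meals → 7.25% + 0.75% district = 8% → $0.46
LED flashlight $16.28: everything else → 9.75% + 0.5% district = 10.25% → $1.67
Salad bar box $9.91: restaurant meals → 7.25% + 0.75% district = 8% → $0.79
Yoga mat $47.84: sporting goods → 4.25% + 0% district = 4.25% → $2.03
Picture frame (8x10) $18.93: everything else → 9.75% + 0.5% district = 10.25% → $1.94
Soccer ball $16.63: sporting goods → 4.25% + 0% district = 4.25% → $0.71
Pair of dumbbells (15 lb) $62.89: sporting goods → 4.25% + 0% district = 4.25% → $2.67
Deli sandwich $7.68: restaurant meals → 7.25% + 0.75% district = 8% → $0.61
Scented candle $23.95: everything else → 9.75% + 0.5% district = 10.25% → $2.45
Hot soup (large) $5.65: restaurant meals → 7.25% + 0.75% district = 8% → $0.45
Total tax = $0.64 + $0.07 + $0.46 + $1.67 + $0.79 + $2.03 + $1.94 + $0.71 + $2.67 + $0.61 + $2.45 + $0.45 = $14.49

$14.49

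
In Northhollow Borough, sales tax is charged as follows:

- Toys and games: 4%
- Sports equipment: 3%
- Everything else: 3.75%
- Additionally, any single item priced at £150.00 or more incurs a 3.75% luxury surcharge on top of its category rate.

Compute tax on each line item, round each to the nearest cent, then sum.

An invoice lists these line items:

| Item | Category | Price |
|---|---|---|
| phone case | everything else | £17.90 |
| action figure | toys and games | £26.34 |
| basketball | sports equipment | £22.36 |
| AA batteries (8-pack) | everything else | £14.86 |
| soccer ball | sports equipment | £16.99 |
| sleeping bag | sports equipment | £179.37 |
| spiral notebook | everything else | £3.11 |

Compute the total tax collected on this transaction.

£15.69

Phone case £17.90: everything else → 3.75% → £0.67
Action figure £26.34: toys and games → 4% → £1.05
Basketball £22.36: sports equipment → 3% → £0.67
AA batteries (8-pack) £14.86: everything else → 3.75% → £0.56
Soccer ball £16.99: sports equipment → 3% → £0.51
Sleeping bag £179.37: sports equipment → 3% + 3.75% surcharge = 6.75% → £12.11
Spiral notebook £3.11: everything else → 3.75% → £0.12
Total tax = £0.67 + £1.05 + £0.67 + £0.56 + £0.51 + £12.11 + £0.12 = £15.69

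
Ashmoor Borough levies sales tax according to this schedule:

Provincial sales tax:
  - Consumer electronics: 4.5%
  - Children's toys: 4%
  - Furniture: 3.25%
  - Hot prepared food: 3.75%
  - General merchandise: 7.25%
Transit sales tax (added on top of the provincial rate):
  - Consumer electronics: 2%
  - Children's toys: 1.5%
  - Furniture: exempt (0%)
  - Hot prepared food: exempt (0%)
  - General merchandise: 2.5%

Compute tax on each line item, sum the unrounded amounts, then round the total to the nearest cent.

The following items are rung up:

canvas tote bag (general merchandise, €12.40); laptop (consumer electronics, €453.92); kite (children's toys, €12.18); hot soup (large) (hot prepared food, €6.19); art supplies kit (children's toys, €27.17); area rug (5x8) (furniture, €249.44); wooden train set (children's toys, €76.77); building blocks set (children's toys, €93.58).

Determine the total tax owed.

Canvas tote bag €12.40: general merchandise → 7.25% + 2.5% transit = 9.75% → €1.209
Laptop €453.92: consumer electronics → 4.5% + 2% transit = 6.5% → €29.5048
Kite €12.18: children's toys → 4% + 1.5% transit = 5.5% → €0.6699
Hot soup (large) €6.19: hot prepared food → 3.75% + 0% transit = 3.75% → €0.232125
Art supplies kit €27.17: children's toys → 4% + 1.5% transit = 5.5% → €1.49435
Area rug (5x8) €249.44: furniture → 3.25% + 0% transit = 3.25% → €8.1068
Wooden train set €76.77: children's toys → 4% + 1.5% transit = 5.5% → €4.22235
Building blocks set €93.58: children's toys → 4% + 1.5% transit = 5.5% → €5.1469
Unrounded tax sum = €50.586225 → €50.59

€50.59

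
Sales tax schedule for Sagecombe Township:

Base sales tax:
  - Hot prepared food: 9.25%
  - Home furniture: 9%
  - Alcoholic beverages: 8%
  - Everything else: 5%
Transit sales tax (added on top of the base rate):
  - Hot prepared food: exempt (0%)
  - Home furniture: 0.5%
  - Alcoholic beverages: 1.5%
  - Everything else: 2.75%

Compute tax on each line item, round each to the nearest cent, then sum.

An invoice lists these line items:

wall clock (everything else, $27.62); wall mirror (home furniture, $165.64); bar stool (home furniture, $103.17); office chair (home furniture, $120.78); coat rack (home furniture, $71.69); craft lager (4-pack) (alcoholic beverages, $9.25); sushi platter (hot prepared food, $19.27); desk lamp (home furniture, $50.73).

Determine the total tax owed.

$53.44

Wall clock $27.62: everything else → 5% + 2.75% transit = 7.75% → $2.14
Wall mirror $165.64: home furniture → 9% + 0.5% transit = 9.5% → $15.74
Bar stool $103.17: home furniture → 9% + 0.5% transit = 9.5% → $9.80
Office chair $120.78: home furniture → 9% + 0.5% transit = 9.5% → $11.47
Coat rack $71.69: home furniture → 9% + 0.5% transit = 9.5% → $6.81
Craft lager (4-pack) $9.25: alcoholic beverages → 8% + 1.5% transit = 9.5% → $0.88
Sushi platter $19.27: hot prepared food → 9.25% + 0% transit = 9.25% → $1.78
Desk lamp $50.73: home furniture → 9% + 0.5% transit = 9.5% → $4.82
Total tax = $2.14 + $15.74 + $9.80 + $11.47 + $6.81 + $0.88 + $1.78 + $4.82 = $53.44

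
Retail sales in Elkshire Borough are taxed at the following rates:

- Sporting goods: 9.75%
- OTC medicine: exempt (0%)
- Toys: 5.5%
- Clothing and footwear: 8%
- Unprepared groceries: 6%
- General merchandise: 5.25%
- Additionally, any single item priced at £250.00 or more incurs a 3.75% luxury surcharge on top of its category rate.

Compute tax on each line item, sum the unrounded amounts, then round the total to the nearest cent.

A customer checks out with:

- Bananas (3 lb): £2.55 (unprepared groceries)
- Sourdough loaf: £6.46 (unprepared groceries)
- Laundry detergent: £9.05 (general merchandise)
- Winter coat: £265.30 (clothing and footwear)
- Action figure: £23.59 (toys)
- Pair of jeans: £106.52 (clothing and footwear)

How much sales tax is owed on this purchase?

£42.01

Bananas (3 lb) £2.55: unprepared groceries → 6% → £0.153
Sourdough loaf £6.46: unprepared groceries → 6% → £0.3876
Laundry detergent £9.05: general merchandise → 5.25% → £0.475125
Winter coat £265.30: clothing and footwear → 8% + 3.75% surcharge = 11.75% → £31.17275
Action figure £23.59: toys → 5.5% → £1.29745
Pair of jeans £106.52: clothing and footwear → 8% → £8.5216
Unrounded tax sum = £42.007525 → £42.01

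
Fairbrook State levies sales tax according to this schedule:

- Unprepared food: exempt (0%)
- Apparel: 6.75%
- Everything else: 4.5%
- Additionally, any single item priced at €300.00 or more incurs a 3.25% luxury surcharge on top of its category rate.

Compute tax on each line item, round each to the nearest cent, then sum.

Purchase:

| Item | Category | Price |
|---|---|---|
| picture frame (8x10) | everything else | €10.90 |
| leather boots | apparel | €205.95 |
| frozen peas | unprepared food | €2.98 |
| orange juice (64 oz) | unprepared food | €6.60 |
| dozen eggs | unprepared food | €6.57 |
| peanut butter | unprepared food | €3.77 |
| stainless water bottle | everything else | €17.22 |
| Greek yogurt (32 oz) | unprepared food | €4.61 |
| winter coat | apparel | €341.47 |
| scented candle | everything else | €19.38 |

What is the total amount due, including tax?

Picture frame (8x10) €10.90: everything else → 4.5% → €0.49
Leather boots €205.95: apparel → 6.75% → €13.90
Frozen peas €2.98: unprepared food → 0% → €0.00
Orange juice (64 oz) €6.60: unprepared food → 0% → €0.00
Dozen eggs €6.57: unprepared food → 0% → €0.00
Peanut butter €3.77: unprepared food → 0% → €0.00
Stainless water bottle €17.22: everything else → 4.5% → €0.77
Greek yogurt (32 oz) €4.61: unprepared food → 0% → €0.00
Winter coat €341.47: apparel → 6.75% + 3.25% surcharge = 10% → €34.15
Scented candle €19.38: everything else → 4.5% → €0.87
Subtotal = €619.45; tax = €50.18; total due = €669.63

€669.63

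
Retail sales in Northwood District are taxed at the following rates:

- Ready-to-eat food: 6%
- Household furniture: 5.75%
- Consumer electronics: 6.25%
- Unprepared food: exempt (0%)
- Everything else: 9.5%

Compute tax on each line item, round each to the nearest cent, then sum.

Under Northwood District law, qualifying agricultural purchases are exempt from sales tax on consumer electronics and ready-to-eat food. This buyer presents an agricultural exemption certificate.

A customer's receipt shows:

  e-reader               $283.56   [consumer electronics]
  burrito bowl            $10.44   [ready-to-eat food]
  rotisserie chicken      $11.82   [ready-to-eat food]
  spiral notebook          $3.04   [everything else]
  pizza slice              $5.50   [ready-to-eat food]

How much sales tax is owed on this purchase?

E-reader $283.56: consumer electronics, buyer-exempt → 0% → $0.00
Burrito bowl $10.44: ready-to-eat food, buyer-exempt → 0% → $0.00
Rotisserie chicken $11.82: ready-to-eat food, buyer-exempt → 0% → $0.00
Spiral notebook $3.04: everything else → 9.5% → $0.29
Pizza slice $5.50: ready-to-eat food, buyer-exempt → 0% → $0.00
Total tax = $0.29

$0.29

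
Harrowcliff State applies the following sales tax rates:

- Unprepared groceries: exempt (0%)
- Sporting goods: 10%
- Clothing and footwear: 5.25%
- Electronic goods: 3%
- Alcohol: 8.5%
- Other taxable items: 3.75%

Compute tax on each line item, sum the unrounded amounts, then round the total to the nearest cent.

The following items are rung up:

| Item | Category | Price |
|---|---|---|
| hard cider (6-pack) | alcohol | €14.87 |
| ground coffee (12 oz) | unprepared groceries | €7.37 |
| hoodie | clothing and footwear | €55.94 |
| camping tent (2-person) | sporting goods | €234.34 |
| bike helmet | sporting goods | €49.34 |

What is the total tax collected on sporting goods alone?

Camping tent (2-person) €234.34: sporting goods → 10% → €23.434
Bike helmet €49.34: sporting goods → 10% → €4.934
Tax on sporting goods: unrounded sum = €28.368 → €28.37

€28.37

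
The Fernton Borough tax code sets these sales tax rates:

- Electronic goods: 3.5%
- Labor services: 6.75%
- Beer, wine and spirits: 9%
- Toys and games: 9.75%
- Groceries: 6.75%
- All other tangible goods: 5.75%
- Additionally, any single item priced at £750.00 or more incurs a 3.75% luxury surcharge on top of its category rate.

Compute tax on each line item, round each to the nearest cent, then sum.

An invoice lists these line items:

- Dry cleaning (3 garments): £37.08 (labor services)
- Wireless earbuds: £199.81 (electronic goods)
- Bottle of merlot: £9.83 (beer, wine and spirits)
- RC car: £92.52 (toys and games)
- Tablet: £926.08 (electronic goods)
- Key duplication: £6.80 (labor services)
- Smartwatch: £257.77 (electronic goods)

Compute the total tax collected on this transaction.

Dry cleaning (3 garments) £37.08: labor services → 6.75% → £2.50
Wireless earbuds £199.81: electronic goods → 3.5% → £6.99
Bottle of merlot £9.83: beer, wine and spirits → 9% → £0.88
RC car £92.52: toys and games → 9.75% → £9.02
Tablet £926.08: electronic goods → 3.5% + 3.75% surcharge = 7.25% → £67.14
Key duplication £6.80: labor services → 6.75% → £0.46
Smartwatch £257.77: electronic goods → 3.5% → £9.02
Total tax = £2.50 + £6.99 + £0.88 + £9.02 + £67.14 + £0.46 + £9.02 = £96.01

£96.01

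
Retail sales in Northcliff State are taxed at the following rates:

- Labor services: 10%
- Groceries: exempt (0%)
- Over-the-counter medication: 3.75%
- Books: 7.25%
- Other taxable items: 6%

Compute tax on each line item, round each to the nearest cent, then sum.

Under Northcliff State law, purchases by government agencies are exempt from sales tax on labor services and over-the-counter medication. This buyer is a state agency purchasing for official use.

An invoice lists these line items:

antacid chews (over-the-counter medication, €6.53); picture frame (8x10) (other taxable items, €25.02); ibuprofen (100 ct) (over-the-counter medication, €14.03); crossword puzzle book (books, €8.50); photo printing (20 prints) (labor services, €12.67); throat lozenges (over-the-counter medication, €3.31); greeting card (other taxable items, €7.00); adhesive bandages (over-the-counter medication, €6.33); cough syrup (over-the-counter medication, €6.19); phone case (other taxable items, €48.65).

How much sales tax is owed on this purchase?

Antacid chews €6.53: over-the-counter medication, buyer-exempt → 0% → €0.00
Picture frame (8x10) €25.02: other taxable items → 6% → €1.50
Ibuprofen (100 ct) €14.03: over-the-counter medication, buyer-exempt → 0% → €0.00
Crossword puzzle book €8.50: books → 7.25% → €0.62
Photo printing (20 prints) €12.67: labor services, buyer-exempt → 0% → €0.00
Throat lozenges €3.31: over-the-counter medication, buyer-exempt → 0% → €0.00
Greeting card €7.00: other taxable items → 6% → €0.42
Adhesive bandages €6.33: over-the-counter medication, buyer-exempt → 0% → €0.00
Cough syrup €6.19: over-the-counter medication, buyer-exempt → 0% → €0.00
Phone case €48.65: other taxable items → 6% → €2.92
Total tax = €1.50 + €0.62 + €0.42 + €2.92 = €5.46

€5.46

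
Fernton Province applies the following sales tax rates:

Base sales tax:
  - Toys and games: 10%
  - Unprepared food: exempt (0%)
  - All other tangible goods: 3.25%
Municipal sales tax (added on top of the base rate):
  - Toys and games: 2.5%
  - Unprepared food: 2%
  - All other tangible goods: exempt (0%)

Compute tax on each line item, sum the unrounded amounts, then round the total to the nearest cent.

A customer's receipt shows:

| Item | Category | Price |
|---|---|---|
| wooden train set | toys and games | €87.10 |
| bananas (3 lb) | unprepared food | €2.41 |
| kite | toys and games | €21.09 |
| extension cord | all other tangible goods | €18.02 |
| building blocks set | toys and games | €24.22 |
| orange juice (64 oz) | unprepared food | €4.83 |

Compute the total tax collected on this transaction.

Wooden train set €87.10: toys and games → 10% + 2.5% municipal = 12.5% → €10.8875
Bananas (3 lb) €2.41: unprepared food → 0% + 2% municipal = 2% → €0.0482
Kite €21.09: toys and games → 10% + 2.5% municipal = 12.5% → €2.63625
Extension cord €18.02: all other tangible goods → 3.25% + 0% municipal = 3.25% → €0.58565
Building blocks set €24.22: toys and games → 10% + 2.5% municipal = 12.5% → €3.0275
Orange juice (64 oz) €4.83: unprepared food → 0% + 2% municipal = 2% → €0.0966
Unrounded tax sum = €17.2817 → €17.28

€17.28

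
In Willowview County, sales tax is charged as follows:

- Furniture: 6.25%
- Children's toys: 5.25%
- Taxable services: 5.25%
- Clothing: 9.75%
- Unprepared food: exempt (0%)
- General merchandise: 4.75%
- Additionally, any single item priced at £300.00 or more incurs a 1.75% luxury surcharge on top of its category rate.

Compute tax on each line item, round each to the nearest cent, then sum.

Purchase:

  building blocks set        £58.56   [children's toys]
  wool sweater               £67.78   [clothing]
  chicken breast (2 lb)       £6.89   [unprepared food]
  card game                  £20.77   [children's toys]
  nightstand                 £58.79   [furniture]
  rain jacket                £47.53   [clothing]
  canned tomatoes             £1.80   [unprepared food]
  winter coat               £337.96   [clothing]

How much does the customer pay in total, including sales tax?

Building blocks set £58.56: children's toys → 5.25% → £3.07
Wool sweater £67.78: clothing → 9.75% → £6.61
Chicken breast (2 lb) £6.89: unprepared food → 0% → £0.00
Card game £20.77: children's toys → 5.25% → £1.09
Nightstand £58.79: furniture → 6.25% → £3.67
Rain jacket £47.53: clothing → 9.75% → £4.63
Canned tomatoes £1.80: unprepared food → 0% → £0.00
Winter coat £337.96: clothing → 9.75% + 1.75% surcharge = 11.5% → £38.87
Subtotal = £600.08; tax = £57.94; total due = £658.02

£658.02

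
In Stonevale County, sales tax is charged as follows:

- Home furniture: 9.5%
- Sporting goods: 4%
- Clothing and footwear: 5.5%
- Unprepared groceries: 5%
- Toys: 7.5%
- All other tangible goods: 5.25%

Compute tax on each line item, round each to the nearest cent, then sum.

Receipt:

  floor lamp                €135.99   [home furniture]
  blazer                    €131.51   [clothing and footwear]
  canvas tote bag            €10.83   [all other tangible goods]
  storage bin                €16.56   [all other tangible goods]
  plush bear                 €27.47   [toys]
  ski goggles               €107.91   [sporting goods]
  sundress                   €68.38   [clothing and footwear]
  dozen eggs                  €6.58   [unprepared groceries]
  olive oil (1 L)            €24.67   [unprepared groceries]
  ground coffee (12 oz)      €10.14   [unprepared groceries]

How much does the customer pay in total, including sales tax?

Floor lamp €135.99: home furniture → 9.5% → €12.92
Blazer €131.51: clothing and footwear → 5.5% → €7.23
Canvas tote bag €10.83: all other tangible goods → 5.25% → €0.57
Storage bin €16.56: all other tangible goods → 5.25% → €0.87
Plush bear €27.47: toys → 7.5% → €2.06
Ski goggles €107.91: sporting goods → 4% → €4.32
Sundress €68.38: clothing and footwear → 5.5% → €3.76
Dozen eggs €6.58: unprepared groceries → 5% → €0.33
Olive oil (1 L) €24.67: unprepared groceries → 5% → €1.23
Ground coffee (12 oz) €10.14: unprepared groceries → 5% → €0.51
Subtotal = €540.04; tax = €33.80; total due = €573.84

€573.84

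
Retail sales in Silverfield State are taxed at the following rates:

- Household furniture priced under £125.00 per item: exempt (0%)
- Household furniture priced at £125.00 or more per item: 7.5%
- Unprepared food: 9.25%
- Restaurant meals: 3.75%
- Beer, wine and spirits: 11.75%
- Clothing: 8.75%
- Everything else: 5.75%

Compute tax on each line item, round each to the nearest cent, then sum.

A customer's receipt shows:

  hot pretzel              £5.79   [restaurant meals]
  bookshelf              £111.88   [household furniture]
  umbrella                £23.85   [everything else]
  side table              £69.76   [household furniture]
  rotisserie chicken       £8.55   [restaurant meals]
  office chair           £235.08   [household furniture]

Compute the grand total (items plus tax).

Hot pretzel £5.79: restaurant meals → 3.75% → £0.22
Bookshelf £111.88: household furniture, under £125.00 → 0% → £0.00
Umbrella £23.85: everything else → 5.75% → £1.37
Side table £69.76: household furniture, under £125.00 → 0% → £0.00
Rotisserie chicken £8.55: restaurant meals → 3.75% → £0.32
Office chair £235.08: household furniture, £125.00 or more → 7.5% → £17.63
Subtotal = £454.91; tax = £19.54; total due = £474.45

£474.45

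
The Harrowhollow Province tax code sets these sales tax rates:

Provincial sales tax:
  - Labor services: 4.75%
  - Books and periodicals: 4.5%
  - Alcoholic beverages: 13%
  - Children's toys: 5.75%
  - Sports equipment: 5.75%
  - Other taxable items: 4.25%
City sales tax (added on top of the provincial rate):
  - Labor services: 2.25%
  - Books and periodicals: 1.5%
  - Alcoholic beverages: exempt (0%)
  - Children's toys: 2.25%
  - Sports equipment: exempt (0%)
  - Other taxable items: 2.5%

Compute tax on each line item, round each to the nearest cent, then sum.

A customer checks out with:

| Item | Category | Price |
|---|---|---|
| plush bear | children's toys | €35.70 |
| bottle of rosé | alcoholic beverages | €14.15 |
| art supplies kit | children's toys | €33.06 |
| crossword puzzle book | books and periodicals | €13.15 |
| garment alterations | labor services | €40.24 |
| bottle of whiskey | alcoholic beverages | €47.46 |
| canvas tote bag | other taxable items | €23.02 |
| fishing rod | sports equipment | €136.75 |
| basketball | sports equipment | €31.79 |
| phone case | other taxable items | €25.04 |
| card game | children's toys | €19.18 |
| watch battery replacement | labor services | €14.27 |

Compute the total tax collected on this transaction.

€32.58

Plush bear €35.70: children's toys → 5.75% + 2.25% city = 8% → €2.86
Bottle of rosé €14.15: alcoholic beverages → 13% + 0% city = 13% → €1.84
Art supplies kit €33.06: children's toys → 5.75% + 2.25% city = 8% → €2.64
Crossword puzzle book €13.15: books and periodicals → 4.5% + 1.5% city = 6% → €0.79
Garment alterations €40.24: labor services → 4.75% + 2.25% city = 7% → €2.82
Bottle of whiskey €47.46: alcoholic beverages → 13% + 0% city = 13% → €6.17
Canvas tote bag €23.02: other taxable items → 4.25% + 2.5% city = 6.75% → €1.55
Fishing rod €136.75: sports equipment → 5.75% + 0% city = 5.75% → €7.86
Basketball €31.79: sports equipment → 5.75% + 0% city = 5.75% → €1.83
Phone case €25.04: other taxable items → 4.25% + 2.5% city = 6.75% → €1.69
Card game €19.18: children's toys → 5.75% + 2.25% city = 8% → €1.53
Watch battery replacement €14.27: labor services → 4.75% + 2.25% city = 7% → €1.00
Total tax = €2.86 + €1.84 + €2.64 + €0.79 + €2.82 + €6.17 + €1.55 + €7.86 + €1.83 + €1.69 + €1.53 + €1.00 = €32.58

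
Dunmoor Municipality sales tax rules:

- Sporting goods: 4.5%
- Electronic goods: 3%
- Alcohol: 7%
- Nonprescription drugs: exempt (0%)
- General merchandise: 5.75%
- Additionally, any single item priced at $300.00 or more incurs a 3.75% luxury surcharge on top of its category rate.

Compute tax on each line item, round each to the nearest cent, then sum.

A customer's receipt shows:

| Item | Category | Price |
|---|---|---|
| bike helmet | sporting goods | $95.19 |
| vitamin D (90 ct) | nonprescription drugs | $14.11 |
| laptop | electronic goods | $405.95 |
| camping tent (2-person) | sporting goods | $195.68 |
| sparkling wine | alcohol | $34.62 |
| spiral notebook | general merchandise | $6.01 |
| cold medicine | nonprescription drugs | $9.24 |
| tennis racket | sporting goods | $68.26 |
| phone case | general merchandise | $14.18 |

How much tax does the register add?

$47.15

Bike helmet $95.19: sporting goods → 4.5% → $4.28
Vitamin D (90 ct) $14.11: nonprescription drugs → 0% → $0.00
Laptop $405.95: electronic goods → 3% + 3.75% surcharge = 6.75% → $27.40
Camping tent (2-person) $195.68: sporting goods → 4.5% → $8.81
Sparkling wine $34.62: alcohol → 7% → $2.42
Spiral notebook $6.01: general merchandise → 5.75% → $0.35
Cold medicine $9.24: nonprescription drugs → 0% → $0.00
Tennis racket $68.26: sporting goods → 4.5% → $3.07
Phone case $14.18: general merchandise → 5.75% → $0.82
Total tax = $4.28 + $27.40 + $8.81 + $2.42 + $0.35 + $3.07 + $0.82 = $47.15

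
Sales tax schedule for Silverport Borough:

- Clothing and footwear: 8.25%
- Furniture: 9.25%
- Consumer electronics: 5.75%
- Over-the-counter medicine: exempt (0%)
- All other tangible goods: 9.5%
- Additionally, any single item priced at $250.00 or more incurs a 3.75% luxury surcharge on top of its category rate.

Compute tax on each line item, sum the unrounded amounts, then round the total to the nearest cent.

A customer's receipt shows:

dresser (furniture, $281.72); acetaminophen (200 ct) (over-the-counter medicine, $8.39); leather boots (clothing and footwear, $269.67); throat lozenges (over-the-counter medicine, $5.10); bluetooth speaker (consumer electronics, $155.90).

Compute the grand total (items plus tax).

Dresser $281.72: furniture → 9.25% + 3.75% surcharge = 13% → $36.6236
Acetaminophen (200 ct) $8.39: over-the-counter medicine → 0% → $0.00
Leather boots $269.67: clothing and footwear → 8.25% + 3.75% surcharge = 12% → $32.3604
Throat lozenges $5.10: over-the-counter medicine → 0% → $0.00
Bluetooth speaker $155.90: consumer electronics → 5.75% → $8.96425
Subtotal = $720.78; unrounded tax = $77.94825 → $77.95; total due = $798.73

$798.73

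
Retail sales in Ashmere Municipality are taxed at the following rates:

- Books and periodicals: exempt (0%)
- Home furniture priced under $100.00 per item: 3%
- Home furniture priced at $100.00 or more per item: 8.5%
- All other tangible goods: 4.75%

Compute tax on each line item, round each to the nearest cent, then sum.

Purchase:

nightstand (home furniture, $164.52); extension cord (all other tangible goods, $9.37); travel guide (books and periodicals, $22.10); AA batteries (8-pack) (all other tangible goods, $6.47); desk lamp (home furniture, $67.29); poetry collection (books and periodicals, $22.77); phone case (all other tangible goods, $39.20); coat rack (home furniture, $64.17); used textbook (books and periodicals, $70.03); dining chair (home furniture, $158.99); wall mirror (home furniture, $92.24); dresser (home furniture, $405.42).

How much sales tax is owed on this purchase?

$71.29

Nightstand $164.52: home furniture, $100.00 or more → 8.5% → $13.98
Extension cord $9.37: all other tangible goods → 4.75% → $0.45
Travel guide $22.10: books and periodicals → 0% → $0.00
AA batteries (8-pack) $6.47: all other tangible goods → 4.75% → $0.31
Desk lamp $67.29: home furniture, under $100.00 → 3% → $2.02
Poetry collection $22.77: books and periodicals → 0% → $0.00
Phone case $39.20: all other tangible goods → 4.75% → $1.86
Coat rack $64.17: home furniture, under $100.00 → 3% → $1.93
Used textbook $70.03: books and periodicals → 0% → $0.00
Dining chair $158.99: home furniture, $100.00 or more → 8.5% → $13.51
Wall mirror $92.24: home furniture, under $100.00 → 3% → $2.77
Dresser $405.42: home furniture, $100.00 or more → 8.5% → $34.46
Total tax = $13.98 + $0.45 + $0.31 + $2.02 + $1.86 + $1.93 + $13.51 + $2.77 + $34.46 = $71.29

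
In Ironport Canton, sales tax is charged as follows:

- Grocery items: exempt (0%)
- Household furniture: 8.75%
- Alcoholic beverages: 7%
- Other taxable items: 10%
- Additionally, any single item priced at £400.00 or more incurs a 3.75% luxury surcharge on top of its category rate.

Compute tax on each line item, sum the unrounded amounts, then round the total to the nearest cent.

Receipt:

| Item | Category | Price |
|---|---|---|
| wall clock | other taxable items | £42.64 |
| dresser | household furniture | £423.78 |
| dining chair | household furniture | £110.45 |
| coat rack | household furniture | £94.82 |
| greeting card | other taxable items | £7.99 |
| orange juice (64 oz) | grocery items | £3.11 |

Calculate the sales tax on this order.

Wall clock £42.64: other taxable items → 10% → £4.264
Dresser £423.78: household furniture → 8.75% + 3.75% surcharge = 12.5% → £52.9725
Dining chair £110.45: household furniture → 8.75% → £9.664375
Coat rack £94.82: household furniture → 8.75% → £8.29675
Greeting card £7.99: other taxable items → 10% → £0.799
Orange juice (64 oz) £3.11: grocery items → 0% → £0.00
Unrounded tax sum = £75.996625 → £76.00

£76.00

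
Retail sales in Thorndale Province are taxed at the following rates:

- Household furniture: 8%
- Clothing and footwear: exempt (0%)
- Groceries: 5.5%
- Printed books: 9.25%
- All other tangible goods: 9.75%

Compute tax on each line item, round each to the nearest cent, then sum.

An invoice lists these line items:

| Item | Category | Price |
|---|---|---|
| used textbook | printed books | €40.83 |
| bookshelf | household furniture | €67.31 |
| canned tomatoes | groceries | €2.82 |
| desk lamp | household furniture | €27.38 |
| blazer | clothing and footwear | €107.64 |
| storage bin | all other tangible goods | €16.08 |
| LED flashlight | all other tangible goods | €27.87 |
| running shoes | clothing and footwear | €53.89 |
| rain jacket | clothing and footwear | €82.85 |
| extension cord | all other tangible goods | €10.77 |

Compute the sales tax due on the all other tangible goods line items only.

€5.34

Storage bin €16.08: all other tangible goods → 9.75% → €1.57
LED flashlight €27.87: all other tangible goods → 9.75% → €2.72
Extension cord €10.77: all other tangible goods → 9.75% → €1.05
Tax on all other tangible goods = €1.57 + €2.72 + €1.05 = €5.34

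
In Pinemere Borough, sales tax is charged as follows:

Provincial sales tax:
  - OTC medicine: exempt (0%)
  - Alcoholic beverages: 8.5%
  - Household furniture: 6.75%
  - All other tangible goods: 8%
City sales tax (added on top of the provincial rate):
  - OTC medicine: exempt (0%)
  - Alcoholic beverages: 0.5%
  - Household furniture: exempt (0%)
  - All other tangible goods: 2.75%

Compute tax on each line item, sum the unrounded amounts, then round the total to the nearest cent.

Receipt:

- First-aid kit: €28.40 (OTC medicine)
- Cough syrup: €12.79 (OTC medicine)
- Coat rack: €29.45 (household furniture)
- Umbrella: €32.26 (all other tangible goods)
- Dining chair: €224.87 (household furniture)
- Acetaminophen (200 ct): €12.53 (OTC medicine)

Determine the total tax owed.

€20.63

First-aid kit €28.40: OTC medicine → 0% + 0% city = 0% → €0.00
Cough syrup €12.79: OTC medicine → 0% + 0% city = 0% → €0.00
Coat rack €29.45: household furniture → 6.75% + 0% city = 6.75% → €1.987875
Umbrella €32.26: all other tangible goods → 8% + 2.75% city = 10.75% → €3.46795
Dining chair €224.87: household furniture → 6.75% + 0% city = 6.75% → €15.178725
Acetaminophen (200 ct) €12.53: OTC medicine → 0% + 0% city = 0% → €0.00
Unrounded tax sum = €20.63455 → €20.63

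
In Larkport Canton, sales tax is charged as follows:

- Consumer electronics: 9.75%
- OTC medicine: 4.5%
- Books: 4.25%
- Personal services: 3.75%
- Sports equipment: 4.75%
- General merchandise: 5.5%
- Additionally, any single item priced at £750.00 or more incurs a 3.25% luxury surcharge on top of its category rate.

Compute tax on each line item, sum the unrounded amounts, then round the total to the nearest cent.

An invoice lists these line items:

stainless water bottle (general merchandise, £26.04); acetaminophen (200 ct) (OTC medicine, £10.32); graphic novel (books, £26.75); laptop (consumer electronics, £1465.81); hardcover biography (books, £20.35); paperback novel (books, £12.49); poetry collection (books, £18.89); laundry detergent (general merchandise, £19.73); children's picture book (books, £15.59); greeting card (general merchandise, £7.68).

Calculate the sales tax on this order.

£197.96

Stainless water bottle £26.04: general merchandise → 5.5% → £1.4322
Acetaminophen (200 ct) £10.32: OTC medicine → 4.5% → £0.4644
Graphic novel £26.75: books → 4.25% → £1.136875
Laptop £1465.81: consumer electronics → 9.75% + 3.25% surcharge = 13% → £190.5553
Hardcover biography £20.35: books → 4.25% → £0.864875
Paperback novel £12.49: books → 4.25% → £0.530825
Poetry collection £18.89: books → 4.25% → £0.802825
Laundry detergent £19.73: general merchandise → 5.5% → £1.08515
Children's picture book £15.59: books → 4.25% → £0.662575
Greeting card £7.68: general merchandise → 5.5% → £0.4224
Unrounded tax sum = £197.957425 → £197.96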